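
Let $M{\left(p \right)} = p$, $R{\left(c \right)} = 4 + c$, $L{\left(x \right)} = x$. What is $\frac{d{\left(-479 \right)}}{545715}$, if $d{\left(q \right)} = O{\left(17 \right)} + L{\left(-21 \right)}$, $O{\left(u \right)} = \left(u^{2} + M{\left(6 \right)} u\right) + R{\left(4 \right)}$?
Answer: $\frac{42}{60635} \approx 0.00069267$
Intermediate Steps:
$O{\left(u \right)} = 8 + u^{2} + 6 u$ ($O{\left(u \right)} = \left(u^{2} + 6 u\right) + \left(4 + 4\right) = \left(u^{2} + 6 u\right) + 8 = 8 + u^{2} + 6 u$)
$d{\left(q \right)} = 378$ ($d{\left(q \right)} = \left(8 + 17^{2} + 6 \cdot 17\right) - 21 = \left(8 + 289 + 102\right) - 21 = 399 - 21 = 378$)
$\frac{d{\left(-479 \right)}}{545715} = \frac{378}{545715} = 378 \cdot \frac{1}{545715} = \frac{42}{60635}$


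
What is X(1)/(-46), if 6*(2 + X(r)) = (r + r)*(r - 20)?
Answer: 25/138 ≈ 0.18116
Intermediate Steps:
X(r) = -2 + r*(-20 + r)/3 (X(r) = -2 + ((r + r)*(r - 20))/6 = -2 + ((2*r)*(-20 + r))/6 = -2 + (2*r*(-20 + r))/6 = -2 + r*(-20 + r)/3)
X(1)/(-46) = (-2 - 20/3*1 + (⅓)*1²)/(-46) = (-2 - 20/3 + (⅓)*1)*(-1/46) = (-2 - 20/3 + ⅓)*(-1/46) = -25/3*(-1/46) = 25/138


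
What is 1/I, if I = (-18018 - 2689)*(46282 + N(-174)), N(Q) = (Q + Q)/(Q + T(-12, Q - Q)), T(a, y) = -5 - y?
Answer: -179/171553891982 ≈ -1.0434e-9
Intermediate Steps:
N(Q) = 2*Q/(-5 + Q) (N(Q) = (Q + Q)/(Q + (-5 - (Q - Q))) = (2*Q)/(Q + (-5 - 1*0)) = (2*Q)/(Q + (-5 + 0)) = (2*Q)/(Q - 5) = (2*Q)/(-5 + Q) = 2*Q/(-5 + Q))
I = -171553891982/179 (I = (-18018 - 2689)*(46282 + 2*(-174)/(-5 - 174)) = -20707*(46282 + 2*(-174)/(-179)) = -20707*(46282 + 2*(-174)*(-1/179)) = -20707*(46282 + 348/179) = -20707*8284826/179 = -171553891982/179 ≈ -9.5840e+8)
1/I = 1/(-171553891982/179) = -179/171553891982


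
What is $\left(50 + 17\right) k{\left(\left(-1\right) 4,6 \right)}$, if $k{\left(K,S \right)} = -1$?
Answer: $-67$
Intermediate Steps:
$\left(50 + 17\right) k{\left(\left(-1\right) 4,6 \right)} = \left(50 + 17\right) \left(-1\right) = 67 \left(-1\right) = -67$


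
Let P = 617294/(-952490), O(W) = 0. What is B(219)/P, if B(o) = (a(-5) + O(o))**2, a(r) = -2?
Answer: -1904980/308647 ≈ -6.1720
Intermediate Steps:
P = -308647/476245 (P = 617294*(-1/952490) = -308647/476245 ≈ -0.64808)
B(o) = 4 (B(o) = (-2 + 0)**2 = (-2)**2 = 4)
B(219)/P = 4/(-308647/476245) = 4*(-476245/308647) = -1904980/308647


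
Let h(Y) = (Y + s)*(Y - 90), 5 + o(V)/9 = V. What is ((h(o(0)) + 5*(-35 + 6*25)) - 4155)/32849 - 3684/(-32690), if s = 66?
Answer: -44345317/536916905 ≈ -0.082592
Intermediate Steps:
o(V) = -45 + 9*V
h(Y) = (-90 + Y)*(66 + Y) (h(Y) = (Y + 66)*(Y - 90) = (66 + Y)*(-90 + Y) = (-90 + Y)*(66 + Y))
((h(o(0)) + 5*(-35 + 6*25)) - 4155)/32849 - 3684/(-32690) = (((-5940 + (-45 + 9*0)**2 - 24*(-45 + 9*0)) + 5*(-35 + 6*25)) - 4155)/32849 - 3684/(-32690) = (((-5940 + (-45 + 0)**2 - 24*(-45 + 0)) + 5*(-35 + 150)) - 4155)*(1/32849) - 3684*(-1/32690) = (((-5940 + (-45)**2 - 24*(-45)) + 5*115) - 4155)*(1/32849) + 1842/16345 = (((-5940 + 2025 + 1080) + 575) - 4155)*(1/32849) + 1842/16345 = ((-2835 + 575) - 4155)*(1/32849) + 1842/16345 = (-2260 - 4155)*(1/32849) + 1842/16345 = -6415*1/32849 + 1842/16345 = -6415/32849 + 1842/16345 = -44345317/536916905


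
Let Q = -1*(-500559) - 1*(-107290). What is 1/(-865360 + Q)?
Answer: -1/257511 ≈ -3.8833e-6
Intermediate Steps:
Q = 607849 (Q = 500559 + 107290 = 607849)
1/(-865360 + Q) = 1/(-865360 + 607849) = 1/(-257511) = -1/257511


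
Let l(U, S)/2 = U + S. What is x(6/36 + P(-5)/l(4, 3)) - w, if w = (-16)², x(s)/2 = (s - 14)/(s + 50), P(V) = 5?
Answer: -272182/1061 ≈ -256.53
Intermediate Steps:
l(U, S) = 2*S + 2*U (l(U, S) = 2*(U + S) = 2*(S + U) = 2*S + 2*U)
x(s) = 2*(-14 + s)/(50 + s) (x(s) = 2*((s - 14)/(s + 50)) = 2*((-14 + s)/(50 + s)) = 2*(-14 + s)/(50 + s))
w = 256
x(6/36 + P(-5)/l(4, 3)) - w = 2*(-14 + (6/36 + 5/(2*3 + 2*4)))/(50 + (6/36 + 5/(2*3 + 2*4))) - 1*256 = 2*(-14 + (6*(1/36) + 5/(6 + 8)))/(50 + (6*(1/36) + 5/(6 + 8))) - 256 = 2*(-14 + (⅙ + 5/14))/(50 + (⅙ + 5/14)) - 256 = 2*(-14 + 11/21)/(50 + 11/21) - 256 = 2*(-283/21)/(1061/21) - 256 = 2*(21/1061)*(-283/21) - 256 = -566/1061 - 256 = -272182/1061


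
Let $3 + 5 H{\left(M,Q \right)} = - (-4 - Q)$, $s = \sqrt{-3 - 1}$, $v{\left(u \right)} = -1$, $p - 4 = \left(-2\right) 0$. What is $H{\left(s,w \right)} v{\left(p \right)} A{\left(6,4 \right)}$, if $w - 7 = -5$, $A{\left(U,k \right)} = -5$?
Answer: $3$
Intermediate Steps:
$w = 2$ ($w = 7 - 5 = 2$)
$p = 4$ ($p = 4 - 0 = 4 + 0 = 4$)
$s = 2 i$ ($s = \sqrt{-4} = 2 i \approx 2.0 i$)
$H{\left(M,Q \right)} = \frac{1}{5} + \frac{Q}{5}$ ($H{\left(M,Q \right)} = - \frac{3}{5} + \frac{\left(-1\right) \left(-4 - Q\right)}{5} = - \frac{3}{5} + \frac{4 + Q}{5} = - \frac{3}{5} + \left(\frac{4}{5} + \frac{Q}{5}\right) = \frac{1}{5} + \frac{Q}{5}$)
$H{\left(s,w \right)} v{\left(p \right)} A{\left(6,4 \right)} = \left(\frac{1}{5} + \frac{1}{5} \cdot 2\right) \left(-1\right) \left(-5\right) = \left(\frac{1}{5} + \frac{2}{5}\right) \left(-1\right) \left(-5\right) = \frac{3}{5} \left(-1\right) \left(-5\right) = \left(- \frac{3}{5}\right) \left(-5\right) = 3$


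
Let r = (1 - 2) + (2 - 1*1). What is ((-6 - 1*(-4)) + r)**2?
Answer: 4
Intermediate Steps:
r = 0 (r = -1 + (2 - 1) = -1 + 1 = 0)
((-6 - 1*(-4)) + r)**2 = ((-6 - 1*(-4)) + 0)**2 = ((-6 + 4) + 0)**2 = (-2 + 0)**2 = (-2)**2 = 4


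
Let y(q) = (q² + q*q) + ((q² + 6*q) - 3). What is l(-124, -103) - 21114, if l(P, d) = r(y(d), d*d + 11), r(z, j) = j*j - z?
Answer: 112732080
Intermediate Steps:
y(q) = -3 + 3*q² + 6*q (y(q) = (q² + q²) + (-3 + q² + 6*q) = 2*q² + (-3 + q² + 6*q) = -3 + 3*q² + 6*q)
r(z, j) = j² - z
l(P, d) = 3 + (11 + d²)² - 6*d - 3*d² (l(P, d) = (d*d + 11)² - (-3 + 3*d² + 6*d) = (d² + 11)² + (3 - 6*d - 3*d²) = (11 + d²)² + (3 - 6*d - 3*d²) = 3 + (11 + d²)² - 6*d - 3*d²)
l(-124, -103) - 21114 = (124 + (-103)⁴ - 6*(-103) + 19*(-103)²) - 21114 = (124 + 112550881 + 618 + 19*10609) - 21114 = (124 + 112550881 + 618 + 201571) - 21114 = 112753194 - 21114 = 112732080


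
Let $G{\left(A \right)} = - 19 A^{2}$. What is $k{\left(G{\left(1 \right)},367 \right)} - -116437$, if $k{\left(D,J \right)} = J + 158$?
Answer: $116962$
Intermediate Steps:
$k{\left(D,J \right)} = 158 + J$
$k{\left(G{\left(1 \right)},367 \right)} - -116437 = \left(158 + 367\right) - -116437 = 525 + 116437 = 116962$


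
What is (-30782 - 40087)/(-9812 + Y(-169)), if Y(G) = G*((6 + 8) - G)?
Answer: 70869/40739 ≈ 1.7396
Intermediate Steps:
Y(G) = G*(14 - G)
(-30782 - 40087)/(-9812 + Y(-169)) = (-30782 - 40087)/(-9812 - 169*(14 - 1*(-169))) = -70869/(-9812 - 169*(14 + 169)) = -70869/(-9812 - 169*183) = -70869/(-9812 - 30927) = -70869/(-40739) = -70869*(-1/40739) = 70869/40739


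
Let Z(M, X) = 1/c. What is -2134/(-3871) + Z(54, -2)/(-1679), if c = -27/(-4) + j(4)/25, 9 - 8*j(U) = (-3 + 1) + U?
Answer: 4861337802/8819698013 ≈ 0.55119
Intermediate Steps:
j(U) = 11/8 - U/8 (j(U) = 9/8 - ((-3 + 1) + U)/8 = 9/8 - (-2 + U)/8 = 9/8 + (¼ - U/8) = 11/8 - U/8)
c = 1357/200 (c = -27/(-4) + (11/8 - ⅛*4)/25 = -27*(-¼) + (11/8 - ½)*(1/25) = 27/4 + (7/8)*(1/25) = 27/4 + 7/200 = 1357/200 ≈ 6.7850)
Z(M, X) = 200/1357 (Z(M, X) = 1/(1357/200) = 200/1357)
-2134/(-3871) + Z(54, -2)/(-1679) = -2134/(-3871) + (200/1357)/(-1679) = -2134*(-1/3871) + (200/1357)*(-1/1679) = 2134/3871 - 200/2278403 = 4861337802/8819698013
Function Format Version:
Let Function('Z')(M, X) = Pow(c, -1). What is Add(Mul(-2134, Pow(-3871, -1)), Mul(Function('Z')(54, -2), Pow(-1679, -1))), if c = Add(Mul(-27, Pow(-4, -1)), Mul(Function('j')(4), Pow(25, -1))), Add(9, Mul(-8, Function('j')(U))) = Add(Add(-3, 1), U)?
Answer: Rational(4861337802, 8819698013) ≈ 0.55119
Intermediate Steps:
Function('j')(U) = Add(Rational(11, 8), Mul(Rational(-1, 8), U)) (Function('j')(U) = Add(Rational(9, 8), Mul(Rational(-1, 8), Add(Add(-3, 1), U))) = Add(Rational(9, 8), Mul(Rational(-1, 8), Add(-2, U))) = Add(Rational(9, 8), Add(Rational(1, 4), Mul(Rational(-1, 8), U))) = Add(Rational(11, 8), Mul(Rational(-1, 8), U)))
c = Rational(1357, 200) (c = Add(Mul(-27, Pow(-4, -1)), Mul(Add(Rational(11, 8), Mul(Rational(-1, 8), 4)), Pow(25, -1))) = Add(Mul(-27, Rational(-1, 4)), Mul(Add(Rational(11, 8), Rational(-1, 2)), Rational(1, 25))) = Add(Rational(27, 4), Mul(Rational(7, 8), Rational(1, 25))) = Add(Rational(27, 4), Rational(7, 200)) = Rational(1357, 200) ≈ 6.7850)
Function('Z')(M, X) = Rational(200, 1357) (Function('Z')(M, X) = Pow(Rational(1357, 200), -1) = Rational(200, 1357))
Add(Mul(-2134, Pow(-3871, -1)), Mul(Function('Z')(54, -2), Pow(-1679, -1))) = Add(Mul(-2134, Pow(-3871, -1)), Mul(Rational(200, 1357), Pow(-1679, -1))) = Add(Mul(-2134, Rational(-1, 3871)), Mul(Rational(200, 1357), Rational(-1, 1679))) = Add(Rational(2134, 3871), Rational(-200, 2278403)) = Rational(4861337802, 8819698013)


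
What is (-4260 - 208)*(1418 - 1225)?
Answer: -862324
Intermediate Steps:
(-4260 - 208)*(1418 - 1225) = -4468*193 = -862324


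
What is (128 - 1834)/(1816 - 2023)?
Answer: 1706/207 ≈ 8.2415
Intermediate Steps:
(128 - 1834)/(1816 - 2023) = -1706/(-207) = -1706*(-1/207) = 1706/207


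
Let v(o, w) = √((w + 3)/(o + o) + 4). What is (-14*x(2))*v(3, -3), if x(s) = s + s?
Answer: -112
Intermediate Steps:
x(s) = 2*s
v(o, w) = √(4 + (3 + w)/(2*o)) (v(o, w) = √((3 + w)/((2*o)) + 4) = √((3 + w)*(1/(2*o)) + 4) = √((3 + w)/(2*o) + 4) = √(4 + (3 + w)/(2*o)))
(-14*x(2))*v(3, -3) = (-28*2)*(√2*√((3 - 3 + 8*3)/3)/2) = (-14*4)*(√2*√((3 - 3 + 24)/3)/2) = -28*√2*√((⅓)*24) = -28*√2*√8 = -28*√2*2*√2 = -56*2 = -112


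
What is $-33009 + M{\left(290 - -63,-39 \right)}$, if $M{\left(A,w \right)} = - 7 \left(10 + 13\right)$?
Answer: $-33170$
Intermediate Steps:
$M{\left(A,w \right)} = -161$ ($M{\left(A,w \right)} = \left(-7\right) 23 = -161$)
$-33009 + M{\left(290 - -63,-39 \right)} = -33009 - 161 = -33170$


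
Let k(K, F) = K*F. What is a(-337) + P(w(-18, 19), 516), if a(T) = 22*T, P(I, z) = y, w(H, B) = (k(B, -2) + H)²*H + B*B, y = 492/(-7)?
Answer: -52390/7 ≈ -7484.3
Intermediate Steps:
k(K, F) = F*K
y = -492/7 (y = 492*(-⅐) = -492/7 ≈ -70.286)
w(H, B) = B² + H*(H - 2*B)² (w(H, B) = (-2*B + H)²*H + B*B = (H - 2*B)²*H + B² = H*(H - 2*B)² + B² = B² + H*(H - 2*B)²)
P(I, z) = -492/7
a(-337) + P(w(-18, 19), 516) = 22*(-337) - 492/7 = -7414 - 492/7 = -52390/7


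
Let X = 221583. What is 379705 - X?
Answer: 158122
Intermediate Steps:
379705 - X = 379705 - 1*221583 = 379705 - 221583 = 158122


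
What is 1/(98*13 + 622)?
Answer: 1/1896 ≈ 0.00052743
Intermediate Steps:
1/(98*13 + 622) = 1/(1274 + 622) = 1/1896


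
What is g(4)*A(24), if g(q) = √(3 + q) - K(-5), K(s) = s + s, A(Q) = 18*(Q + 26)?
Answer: 9000 + 900*√7 ≈ 11381.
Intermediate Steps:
A(Q) = 468 + 18*Q (A(Q) = 18*(26 + Q) = 468 + 18*Q)
K(s) = 2*s
g(q) = 10 + √(3 + q) (g(q) = √(3 + q) - 2*(-5) = √(3 + q) - 1*(-10) = √(3 + q) + 10 = 10 + √(3 + q))
g(4)*A(24) = (10 + √(3 + 4))*(468 + 18*24) = (10 + √7)*(468 + 432) = (10 + √7)*900 = 9000 + 900*√7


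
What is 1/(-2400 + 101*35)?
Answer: 1/1135 ≈ 0.00088106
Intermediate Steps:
1/(-2400 + 101*35) = 1/(-2400 + 3535) = 1/1135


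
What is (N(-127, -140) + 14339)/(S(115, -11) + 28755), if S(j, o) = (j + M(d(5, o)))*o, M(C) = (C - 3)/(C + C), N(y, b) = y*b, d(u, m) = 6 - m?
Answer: 546023/467253 ≈ 1.1686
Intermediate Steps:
N(y, b) = b*y
M(C) = (-3 + C)/(2*C) (M(C) = (-3 + C)/((2*C)) = (-3 + C)*(1/(2*C)) = (-3 + C)/(2*C))
S(j, o) = o*(j + (3 - o)/(2*(6 - o))) (S(j, o) = (j + (-3 + (6 - o))/(2*(6 - o)))*o = (j + (3 - o)/(2*(6 - o)))*o = o*(j + (3 - o)/(2*(6 - o))))
(N(-127, -140) + 14339)/(S(115, -11) + 28755) = (-140*(-127) + 14339)/((½)*(-11)*(-3 - 11 + 2*115*(-6 - 11))/(-6 - 11) + 28755) = (17780 + 14339)/((½)*(-11)*(-3 - 11 + 2*115*(-17))/(-17) + 28755) = 32119/((½)*(-11)*(-1/17)*(-3 - 11 - 3910) + 28755) = 32119/((½)*(-11)*(-1/17)*(-3924) + 28755) = 32119/(-21582/17 + 28755) = 32119/(467253/17) = 32119*(17/467253) = 546023/467253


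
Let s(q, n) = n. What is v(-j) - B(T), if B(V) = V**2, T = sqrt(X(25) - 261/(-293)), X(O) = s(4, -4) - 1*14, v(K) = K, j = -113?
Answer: 38122/293 ≈ 130.11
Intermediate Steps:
X(O) = -18 (X(O) = -4 - 1*14 = -4 - 14 = -18)
T = 3*I*sqrt(163201)/293 (T = sqrt(-18 - 261/(-293)) = sqrt(-18 - 261*(-1/293)) = sqrt(-18 + 261/293) = sqrt(-5013/293) = 3*I*sqrt(163201)/293 ≈ 4.1363*I)
v(-j) - B(T) = -1*(-113) - (3*I*sqrt(163201)/293)**2 = 113 - 1*(-5013/293) = 113 + 5013/293 = 38122/293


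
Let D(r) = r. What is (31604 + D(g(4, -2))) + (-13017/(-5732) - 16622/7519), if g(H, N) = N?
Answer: 1362014288135/43098908 ≈ 31602.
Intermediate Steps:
(31604 + D(g(4, -2))) + (-13017/(-5732) - 16622/7519) = (31604 - 2) + (-13017/(-5732) - 16622/7519) = 31602 + (-13017*(-1/5732) - 16622*1/7519) = 31602 + (13017/5732 - 16622/7519) = 31602 + 2597519/43098908 = 1362014288135/43098908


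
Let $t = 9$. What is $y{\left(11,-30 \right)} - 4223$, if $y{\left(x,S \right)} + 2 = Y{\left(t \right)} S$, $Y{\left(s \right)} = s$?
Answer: $-4495$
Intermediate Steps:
$y{\left(x,S \right)} = -2 + 9 S$
$y{\left(11,-30 \right)} - 4223 = \left(-2 + 9 \left(-30\right)\right) - 4223 = \left(-2 - 270\right) - 4223 = -272 - 4223 = -4495$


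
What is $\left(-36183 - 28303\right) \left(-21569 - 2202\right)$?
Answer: $1532896706$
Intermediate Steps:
$\left(-36183 - 28303\right) \left(-21569 - 2202\right) = \left(-64486\right) \left(-23771\right) = 1532896706$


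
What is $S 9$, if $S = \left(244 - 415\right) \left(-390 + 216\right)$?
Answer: $267786$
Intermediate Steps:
$S = 29754$ ($S = \left(-171\right) \left(-174\right) = 29754$)
$S 9 = 29754 \cdot 9 = 267786$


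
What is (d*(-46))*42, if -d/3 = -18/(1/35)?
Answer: -3651480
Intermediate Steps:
d = 1890 (d = -(-54)/(1/35) = -(-54)/(1*(1/35)) = -(-54)/1/35 = -(-54)*35 = -3*(-630) = 1890)
(d*(-46))*42 = (1890*(-46))*42 = -86940*42 = -3651480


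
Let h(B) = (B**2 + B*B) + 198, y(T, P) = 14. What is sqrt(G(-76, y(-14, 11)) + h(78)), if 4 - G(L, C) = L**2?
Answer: sqrt(6594) ≈ 81.203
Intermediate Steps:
h(B) = 198 + 2*B**2 (h(B) = (B**2 + B**2) + 198 = 2*B**2 + 198 = 198 + 2*B**2)
G(L, C) = 4 - L**2
sqrt(G(-76, y(-14, 11)) + h(78)) = sqrt((4 - 1*(-76)**2) + (198 + 2*78**2)) = sqrt((4 - 1*5776) + (198 + 2*6084)) = sqrt((4 - 5776) + (198 + 12168)) = sqrt(-5772 + 12366) = sqrt(6594)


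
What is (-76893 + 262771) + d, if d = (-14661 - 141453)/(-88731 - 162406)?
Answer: 46680999400/251137 ≈ 1.8588e+5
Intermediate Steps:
d = 156114/251137 (d = -156114/(-251137) = -156114*(-1/251137) = 156114/251137 ≈ 0.62163)
(-76893 + 262771) + d = (-76893 + 262771) + 156114/251137 = 185878 + 156114/251137 = 46680999400/251137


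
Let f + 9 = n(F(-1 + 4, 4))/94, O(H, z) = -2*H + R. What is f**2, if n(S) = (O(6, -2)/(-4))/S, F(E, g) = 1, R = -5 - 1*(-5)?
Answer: 710649/8836 ≈ 80.427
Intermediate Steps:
R = 0 (R = -5 + 5 = 0)
O(H, z) = -2*H (O(H, z) = -2*H + 0 = -2*H)
n(S) = 3/S (n(S) = (-2*6/(-4))/S = (-12*(-1/4))/S = 3/S)
f = -843/94 (f = -9 + (3/1)/94 = -9 + (3*1)*(1/94) = -9 + 3*(1/94) = -9 + 3/94 = -843/94 ≈ -8.9681)
f**2 = (-843/94)**2 = 710649/8836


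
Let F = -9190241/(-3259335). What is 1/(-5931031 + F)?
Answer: -3259335/19331207734144 ≈ -1.6860e-7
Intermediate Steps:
F = 9190241/3259335 (F = -9190241*(-1/3259335) = 9190241/3259335 ≈ 2.8197)
1/(-5931031 + F) = 1/(-5931031 + 9190241/3259335) = 1/(-19331207734144/3259335) = -3259335/19331207734144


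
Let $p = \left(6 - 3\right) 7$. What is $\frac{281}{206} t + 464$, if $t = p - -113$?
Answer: $\frac{66619}{103} \approx 646.79$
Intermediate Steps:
$p = 21$ ($p = 3 \cdot 7 = 21$)
$t = 134$ ($t = 21 - -113 = 21 + 113 = 134$)
$\frac{281}{206} t + 464 = \frac{281}{206} \cdot 134 + 464 = \frac{18827}{103} + 464 = \frac{66619}{103}$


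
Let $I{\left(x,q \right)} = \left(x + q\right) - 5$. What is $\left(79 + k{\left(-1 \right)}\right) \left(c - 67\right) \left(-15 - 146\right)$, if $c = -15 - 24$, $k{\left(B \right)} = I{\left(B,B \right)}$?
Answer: $1228752$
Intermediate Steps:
$I{\left(x,q \right)} = -5 + q + x$ ($I{\left(x,q \right)} = \left(q + x\right) - 5 = -5 + q + x$)
$k{\left(B \right)} = -5 + 2 B$ ($k{\left(B \right)} = -5 + B + B = -5 + 2 B$)
$c = -39$
$\left(79 + k{\left(-1 \right)}\right) \left(c - 67\right) \left(-15 - 146\right) = \left(79 + \left(-5 + 2 \left(-1\right)\right)\right) \left(-39 - 67\right) \left(-15 - 146\right) = \left(79 - 7\right) \left(-106\right) \left(-161\right) = 72 \left(-106\right) \left(-161\right) = \left(-7632\right) \left(-161\right) = 1228752$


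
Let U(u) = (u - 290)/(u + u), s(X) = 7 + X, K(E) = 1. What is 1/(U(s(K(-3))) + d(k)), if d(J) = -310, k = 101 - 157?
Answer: -8/2621 ≈ -0.0030523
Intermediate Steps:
k = -56
U(u) = (-290 + u)/(2*u) (U(u) = (-290 + u)/((2*u)) = (-290 + u)*(1/(2*u)) = (-290 + u)/(2*u))
1/(U(s(K(-3))) + d(k)) = 1/((-290 + (7 + 1))/(2*(7 + 1)) - 310) = 1/((1/2)*(-290 + 8)/8 - 310) = 1/((1/2)*(1/8)*(-282) - 310) = 1/(-141/8 - 310) = 1/(-2621/8) = -8/2621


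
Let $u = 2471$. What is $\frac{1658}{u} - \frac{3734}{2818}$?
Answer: $- \frac{2277235}{3481639} \approx -0.65407$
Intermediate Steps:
$\frac{1658}{u} - \frac{3734}{2818} = \frac{1658}{2471} - \frac{3734}{2818} = 1658 \cdot \frac{1}{2471} - \frac{1867}{1409} = \frac{1658}{2471} - \frac{1867}{1409} = - \frac{2277235}{3481639}$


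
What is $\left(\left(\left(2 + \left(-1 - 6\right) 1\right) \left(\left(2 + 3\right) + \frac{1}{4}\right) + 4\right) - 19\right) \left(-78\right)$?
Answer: $\frac{6435}{2} \approx 3217.5$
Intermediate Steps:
$\left(\left(\left(2 + \left(-1 - 6\right) 1\right) \left(\left(2 + 3\right) + \frac{1}{4}\right) + 4\right) - 19\right) \left(-78\right) = \left(\left(\left(2 + \left(-1 - 6\right) 1\right) \left(5 + \frac{1}{4}\right) + 4\right) - 19\right) \left(-78\right) = \left(\left(\left(2 - 7\right) \frac{21}{4} + 4\right) - 19\right) \left(-78\right) = \left(\left(\left(-5\right) \frac{21}{4} + 4\right) - 19\right) \left(-78\right) = \left(\left(- \frac{105}{4} + 4\right) - 19\right) \left(-78\right) = \left(- \frac{89}{4} - 19\right) \left(-78\right) = \left(- \frac{165}{4}\right) \left(-78\right) = \frac{6435}{2}$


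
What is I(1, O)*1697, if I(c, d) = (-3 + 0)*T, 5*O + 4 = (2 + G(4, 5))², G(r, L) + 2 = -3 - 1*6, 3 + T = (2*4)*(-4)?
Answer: 178185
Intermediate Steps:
T = -35 (T = -3 + (2*4)*(-4) = -3 + 8*(-4) = -3 - 32 = -35)
G(r, L) = -11 (G(r, L) = -2 + (-3 - 1*6) = -2 + (-3 - 6) = -2 - 9 = -11)
O = 77/5 (O = -⅘ + (2 - 11)²/5 = -⅘ + (⅕)*(-9)² = -⅘ + (⅕)*81 = -⅘ + 81/5 = 77/5 ≈ 15.400)
I(c, d) = 105 (I(c, d) = (-3 + 0)*(-35) = -3*(-35) = 105)
I(1, O)*1697 = 105*1697 = 178185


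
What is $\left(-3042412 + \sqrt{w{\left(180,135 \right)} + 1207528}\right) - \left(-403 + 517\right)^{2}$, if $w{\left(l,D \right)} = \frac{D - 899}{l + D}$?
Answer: $-3055408 + \frac{2 \sqrt{3328242365}}{105} \approx -3.0543 \cdot 10^{6}$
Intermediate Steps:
$w{\left(l,D \right)} = \frac{-899 + D}{D + l}$
$\left(-3042412 + \sqrt{w{\left(180,135 \right)} + 1207528}\right) - \left(-403 + 517\right)^{2} = \left(-3042412 + \sqrt{\frac{-899 + 135}{135 + 180} + 1207528}\right) - \left(-403 + 517\right)^{2} = \left(-3042412 + \sqrt{\frac{1}{315} \left(-764\right) + 1207528}\right) - 114^{2} = \left(-3042412 + \sqrt{\frac{1}{315} \left(-764\right) + 1207528}\right) - 12996 = \left(-3042412 + \sqrt{- \frac{764}{315} + 1207528}\right) - 12996 = \left(-3042412 + \sqrt{\frac{380370556}{315}}\right) - 12996 = \left(-3042412 + \frac{2 \sqrt{3328242365}}{105}\right) - 12996 = -3055408 + \frac{2 \sqrt{3328242365}}{105}$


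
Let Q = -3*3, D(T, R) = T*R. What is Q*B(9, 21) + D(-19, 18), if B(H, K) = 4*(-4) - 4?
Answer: -162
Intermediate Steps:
D(T, R) = R*T
B(H, K) = -20 (B(H, K) = -16 - 4 = -20)
Q = -9
Q*B(9, 21) + D(-19, 18) = -9*(-20) + 18*(-19) = 180 - 342 = -162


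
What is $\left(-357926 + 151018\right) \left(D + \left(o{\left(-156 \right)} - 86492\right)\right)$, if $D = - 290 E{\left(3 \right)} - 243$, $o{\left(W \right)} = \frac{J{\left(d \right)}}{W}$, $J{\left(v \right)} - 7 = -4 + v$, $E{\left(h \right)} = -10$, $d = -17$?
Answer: $\frac{52038340834}{3} \approx 1.7346 \cdot 10^{10}$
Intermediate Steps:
$J{\left(v \right)} = 3 + v$ ($J{\left(v \right)} = 7 + \left(-4 + v\right) = 3 + v$)
$o{\left(W \right)} = - \frac{14}{W}$ ($o{\left(W \right)} = \frac{3 - 17}{W} = - \frac{14}{W}$)
$D = 2657$ ($D = \left(-290\right) \left(-10\right) - 243 = 2900 - 243 = 2657$)
$\left(-357926 + 151018\right) \left(D + \left(o{\left(-156 \right)} - 86492\right)\right) = \left(-357926 + 151018\right) \left(2657 - \left(86492 + \frac{14}{-156}\right)\right) = - 206908 \left(2657 - \frac{6746369}{78}\right) = \left(-206908\right) \left(- \frac{6539123}{78}\right) = \frac{52038340834}{3}$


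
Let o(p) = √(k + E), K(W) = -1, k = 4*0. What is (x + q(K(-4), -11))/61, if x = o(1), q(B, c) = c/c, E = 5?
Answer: 1/61 + √5/61 ≈ 0.053050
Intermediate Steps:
k = 0
q(B, c) = 1
o(p) = √5 (o(p) = √(0 + 5) = √5)
x = √5 ≈ 2.2361
(x + q(K(-4), -11))/61 = (√5 + 1)/61 = (1 + √5)*(1/61) = 1/61 + √5/61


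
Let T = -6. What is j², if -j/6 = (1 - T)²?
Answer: 86436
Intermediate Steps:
j = -294 (j = -6*(1 - 1*(-6))² = -6*(1 + 6)² = -6*7² = -6*49 = -294)
j² = (-294)² = 86436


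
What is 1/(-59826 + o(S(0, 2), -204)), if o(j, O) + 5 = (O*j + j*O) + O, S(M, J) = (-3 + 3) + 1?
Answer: -1/60443 ≈ -1.6545e-5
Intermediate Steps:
S(M, J) = 1 (S(M, J) = 0 + 1 = 1)
o(j, O) = -5 + O + 2*O*j (o(j, O) = -5 + ((O*j + j*O) + O) = -5 + ((O*j + O*j) + O) = -5 + (2*O*j + O) = -5 + (O + 2*O*j) = -5 + O + 2*O*j)
1/(-59826 + o(S(0, 2), -204)) = 1/(-59826 + (-5 - 204 + 2*(-204)*1)) = 1/(-59826 + (-5 - 204 - 408)) = 1/(-59826 - 617) = 1/(-60443) = -1/60443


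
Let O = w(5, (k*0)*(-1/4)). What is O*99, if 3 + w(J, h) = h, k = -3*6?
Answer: -297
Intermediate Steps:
k = -18
w(J, h) = -3 + h
O = -3 (O = -3 + (-18*0)*(-1/4) = -3 + 0*(-1*1/4) = -3 + 0*(-1/4) = -3 + 0 = -3)
O*99 = -3*99 = -297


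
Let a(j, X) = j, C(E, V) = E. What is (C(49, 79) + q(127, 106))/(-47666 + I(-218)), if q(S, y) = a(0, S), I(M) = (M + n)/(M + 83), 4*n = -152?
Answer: -6615/6434654 ≈ -0.0010280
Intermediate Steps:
n = -38 (n = (1/4)*(-152) = -38)
I(M) = (-38 + M)/(83 + M) (I(M) = (M - 38)/(M + 83) = (-38 + M)/(83 + M))
q(S, y) = 0
(C(49, 79) + q(127, 106))/(-47666 + I(-218)) = (49 + 0)/(-47666 + (-38 - 218)/(83 - 218)) = 49/(-47666 - 256/(-135)) = 49/(-47666 - 1/135*(-256)) = 49/(-47666 + 256/135) = 49/(-6434654/135) = 49*(-135/6434654) = -6615/6434654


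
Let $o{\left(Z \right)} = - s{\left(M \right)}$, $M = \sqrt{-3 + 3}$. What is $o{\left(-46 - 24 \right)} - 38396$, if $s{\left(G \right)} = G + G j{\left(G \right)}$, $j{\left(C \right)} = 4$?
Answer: $-38396$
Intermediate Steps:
$M = 0$ ($M = \sqrt{0} = 0$)
$s{\left(G \right)} = 5 G$ ($s{\left(G \right)} = G + G 4 = G + 4 G = 5 G$)
$o{\left(Z \right)} = 0$ ($o{\left(Z \right)} = - 5 \cdot 0 = \left(-1\right) 0 = 0$)
$o{\left(-46 - 24 \right)} - 38396 = 0 - 38396 = -38396$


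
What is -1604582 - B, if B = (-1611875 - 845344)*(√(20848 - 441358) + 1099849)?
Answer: 2702568255349 + 2457219*I*√420510 ≈ 2.7026e+12 + 1.5934e+9*I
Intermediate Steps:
B = -2702569859931 - 2457219*I*√420510 (B = -2457219*(√(-420510) + 1099849) = -2457219*(I*√420510 + 1099849) = -2457219*(1099849 + I*√420510) = -2702569859931 - 2457219*I*√420510 ≈ -2.7026e+12 - 1.5934e+9*I)
-1604582 - B = -1604582 - (-2702569859931 - 2457219*I*√420510) = -1604582 + (2702569859931 + 2457219*I*√420510) = 2702568255349 + 2457219*I*√420510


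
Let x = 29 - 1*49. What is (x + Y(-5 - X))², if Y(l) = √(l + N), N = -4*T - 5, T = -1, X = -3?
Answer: (20 - I*√3)² ≈ 397.0 - 69.282*I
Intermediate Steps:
N = -1 (N = -4*(-1) - 5 = 4 - 5 = -1)
x = -20 (x = 29 - 49 = -20)
Y(l) = √(-1 + l) (Y(l) = √(l - 1) = √(-1 + l))
(x + Y(-5 - X))² = (-20 + √(-1 + (-5 - 1*(-3))))² = (-20 + √(-1 + (-5 + 3)))² = (-20 + √(-1 - 2))² = (-20 + √(-3))² = (-20 + I*√3)²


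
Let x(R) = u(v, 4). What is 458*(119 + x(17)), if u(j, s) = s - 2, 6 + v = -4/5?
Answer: 55418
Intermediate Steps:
v = -34/5 (v = -6 - 4/5 = -6 - 4*⅕ = -6 - ⅘ = -34/5 ≈ -6.8000)
u(j, s) = -2 + s
x(R) = 2 (x(R) = -2 + 4 = 2)
458*(119 + x(17)) = 458*(119 + 2) = 458*121 = 55418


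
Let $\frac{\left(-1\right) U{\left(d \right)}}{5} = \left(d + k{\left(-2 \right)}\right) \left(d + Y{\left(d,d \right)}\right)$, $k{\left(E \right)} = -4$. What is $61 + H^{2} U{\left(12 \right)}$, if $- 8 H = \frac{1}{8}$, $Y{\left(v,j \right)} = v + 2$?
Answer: $\frac{15551}{256} \approx 60.746$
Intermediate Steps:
$Y{\left(v,j \right)} = 2 + v$
$U{\left(d \right)} = - 5 \left(-4 + d\right) \left(2 + 2 d\right)$ ($U{\left(d \right)} = - 5 \left(d - 4\right) \left(d + \left(2 + d\right)\right) = - 5 \left(-4 + d\right) \left(2 + 2 d\right)$)
$H = - \frac{1}{64}$ ($H = - \frac{1}{8 \cdot 8} = \left(- \frac{1}{8}\right) \frac{1}{8} = - \frac{1}{64} \approx -0.015625$)
$61 + H^{2} U{\left(12 \right)} = 61 + \left(- \frac{1}{64}\right)^{2} \left(40 - 10 \cdot 12^{2} + 30 \cdot 12\right) = 61 + \frac{40 - 1440 + 360}{4096} = 61 + \frac{1}{4096} \left(-1040\right) = 61 - \frac{65}{256} = \frac{15551}{256}$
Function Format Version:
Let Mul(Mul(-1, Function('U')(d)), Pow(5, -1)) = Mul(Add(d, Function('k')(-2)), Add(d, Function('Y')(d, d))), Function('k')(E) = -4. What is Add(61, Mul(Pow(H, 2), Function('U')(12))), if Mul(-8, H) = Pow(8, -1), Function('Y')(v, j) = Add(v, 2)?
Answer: Rational(15551, 256) ≈ 60.746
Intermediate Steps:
Function('Y')(v, j) = Add(2, v)
Function('U')(d) = Mul(-5, Add(-4, d), Add(2, Mul(2, d))) (Function('U')(d) = Mul(-5, Mul(Add(d, -4), Add(d, Add(2, d)))) = Mul(-5, Mul(Add(-4, d), Add(2, Mul(2, d)))) = Mul(-5, Add(-4, d), Add(2, Mul(2, d))))
H = Rational(-1, 64) (H = Mul(Rational(-1, 8), Pow(8, -1)) = Mul(Rational(-1, 8), Rational(1, 8)) = Rational(-1, 64) ≈ -0.015625)
Add(61, Mul(Pow(H, 2), Function('U')(12))) = Add(61, Mul(Pow(Rational(-1, 64), 2), Add(40, Mul(-10, Pow(12, 2)), Mul(30, 12)))) = Add(61, Mul(Rational(1, 4096), Add(40, Mul(-10, 144), 360))) = Add(61, Mul(Rational(1, 4096), Add(40, -1440, 360))) = Add(61, Mul(Rational(1, 4096), -1040)) = Add(61, Rational(-65, 256)) = Rational(15551, 256)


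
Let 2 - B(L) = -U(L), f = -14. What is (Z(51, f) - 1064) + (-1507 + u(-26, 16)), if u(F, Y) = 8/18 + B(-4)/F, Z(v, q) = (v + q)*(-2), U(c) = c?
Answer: -309404/117 ≈ -2644.5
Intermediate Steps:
B(L) = 2 + L (B(L) = 2 - (-1)*L = 2 + L)
Z(v, q) = -2*q - 2*v (Z(v, q) = (q + v)*(-2) = -2*q - 2*v)
u(F, Y) = 4/9 - 2/F (u(F, Y) = 8/18 + (2 - 4)/F = 8*(1/18) - 2/F = 4/9 - 2/F)
(Z(51, f) - 1064) + (-1507 + u(-26, 16)) = ((-2*(-14) - 2*51) - 1064) + (-1507 + (4/9 - 2/(-26))) = ((28 - 102) - 1064) + (-1507 + (4/9 - 2*(-1/26))) = (-74 - 1064) + (-1507 + (4/9 + 1/13)) = -1138 + (-1507 + 61/117) = -1138 - 176258/117 = -309404/117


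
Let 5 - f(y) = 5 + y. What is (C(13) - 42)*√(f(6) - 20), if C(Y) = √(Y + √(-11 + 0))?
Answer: I*√26*(-42 + √(13 + I*√11)) ≈ -2.3266 - 195.63*I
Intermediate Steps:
f(y) = -y (f(y) = 5 - (5 + y) = 5 + (-5 - y) = -y)
C(Y) = √(Y + I*√11) (C(Y) = √(Y + √(-11)) = √(Y + I*√11))
(C(13) - 42)*√(f(6) - 20) = (√(13 + I*√11) - 42)*√(-1*6 - 20) = (-42 + √(13 + I*√11))*√(-6 - 20) = (-42 + √(13 + I*√11))*√(-26) = (-42 + √(13 + I*√11))*(I*√26) = I*√26*(-42 + √(13 + I*√11))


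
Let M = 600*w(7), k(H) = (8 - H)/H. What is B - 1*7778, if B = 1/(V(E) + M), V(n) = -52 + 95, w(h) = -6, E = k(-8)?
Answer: -27666347/3557 ≈ -7778.0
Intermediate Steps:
k(H) = (8 - H)/H
E = -2 (E = (8 - 1*(-8))/(-8) = -(8 + 8)/8 = -⅛*16 = -2)
V(n) = 43
M = -3600 (M = 600*(-6) = -3600)
B = -1/3557 (B = 1/(43 - 3600) = 1/(-3557) = -1/3557 ≈ -0.00028114)
B - 1*7778 = -1/3557 - 1*7778 = -1/3557 - 7778 = -27666347/3557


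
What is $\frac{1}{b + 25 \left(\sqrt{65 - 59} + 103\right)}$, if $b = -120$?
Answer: $\frac{491}{1204655} - \frac{\sqrt{6}}{240931} \approx 0.00039742$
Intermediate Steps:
$\frac{1}{b + 25 \left(\sqrt{65 - 59} + 103\right)} = \frac{1}{-120 + 25 \left(\sqrt{65 - 59} + 103\right)} = \frac{1}{-120 + 25 \left(\sqrt{6} + 103\right)} = \frac{1}{-120 + 25 \left(103 + \sqrt{6}\right)} = \frac{1}{-120 + \left(2575 + 25 \sqrt{6}\right)} = \frac{1}{2455 + 25 \sqrt{6}}$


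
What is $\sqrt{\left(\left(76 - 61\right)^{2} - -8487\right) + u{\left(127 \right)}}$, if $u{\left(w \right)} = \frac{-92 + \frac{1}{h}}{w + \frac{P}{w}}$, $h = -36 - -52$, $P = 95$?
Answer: $\frac{\sqrt{13567853946}}{1248} \approx 93.334$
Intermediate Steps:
$h = 16$ ($h = -36 + 52 = 16$)
$u{\left(w \right)} = - \frac{1471}{16 \left(w + \frac{95}{w}\right)}$ ($u{\left(w \right)} = \frac{-92 + \frac{1}{16}}{w + \frac{95}{w}} = - \frac{1471}{16 \left(w + \frac{95}{w}\right)}$)
$\sqrt{\left(\left(76 - 61\right)^{2} - -8487\right) + u{\left(127 \right)}} = \sqrt{\left(\left(76 - 61\right)^{2} - -8487\right) - \frac{186817}{1520 + 16 \cdot 127^{2}}} = \sqrt{\left(15^{2} + 8487\right) - \frac{186817}{1520 + 16 \cdot 16129}} = \sqrt{\left(225 + 8487\right) - \frac{186817}{1520 + 258064}} = \sqrt{8712 - \frac{186817}{259584}} = \sqrt{\frac{2261308991}{259584}} = \frac{\sqrt{13567853946}}{1248}$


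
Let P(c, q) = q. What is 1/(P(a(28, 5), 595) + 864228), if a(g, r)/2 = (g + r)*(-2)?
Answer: 1/864823 ≈ 1.1563e-6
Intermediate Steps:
a(g, r) = -4*g - 4*r (a(g, r) = 2*((g + r)*(-2)) = 2*(-2*g - 2*r) = -4*g - 4*r)
1/(P(a(28, 5), 595) + 864228) = 1/(595 + 864228) = 1/864823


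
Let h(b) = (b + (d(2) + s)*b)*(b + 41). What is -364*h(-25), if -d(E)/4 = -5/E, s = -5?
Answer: 873600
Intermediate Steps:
d(E) = 20/E (d(E) = -(-20)/E = 20/E)
h(b) = 6*b*(41 + b) (h(b) = (b + (20/2 - 5)*b)*(b + 41) = (b + (20*(½) - 5)*b)*(41 + b) = (b + (10 - 5)*b)*(41 + b) = (b + 5*b)*(41 + b) = (6*b)*(41 + b) = 6*b*(41 + b))
-364*h(-25) = -2184*(-25)*(41 - 25) = -2184*(-25)*16 = -364*(-2400) = 873600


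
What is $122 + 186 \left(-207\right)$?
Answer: $-38380$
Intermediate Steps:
$122 + 186 \left(-207\right) = 122 - 38502 = -38380$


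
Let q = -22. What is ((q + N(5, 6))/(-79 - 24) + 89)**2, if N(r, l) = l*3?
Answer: 84107241/10609 ≈ 7927.9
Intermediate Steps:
N(r, l) = 3*l
((q + N(5, 6))/(-79 - 24) + 89)**2 = ((-22 + 3*6)/(-79 - 24) + 89)**2 = ((-22 + 18)/(-103) + 89)**2 = (-4*(-1/103) + 89)**2 = (4/103 + 89)**2 = (9171/103)**2 = 84107241/10609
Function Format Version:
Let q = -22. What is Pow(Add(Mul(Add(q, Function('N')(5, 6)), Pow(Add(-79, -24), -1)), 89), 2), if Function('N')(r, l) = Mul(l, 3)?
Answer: Rational(84107241, 10609) ≈ 7927.9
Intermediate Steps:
Function('N')(r, l) = Mul(3, l)
Pow(Add(Mul(Add(q, Function('N')(5, 6)), Pow(Add(-79, -24), -1)), 89), 2) = Pow(Add(Mul(Add(-22, Mul(3, 6)), Pow(Add(-79, -24), -1)), 89), 2) = Pow(Add(Mul(Add(-22, 18), Pow(-103, -1)), 89), 2) = Pow(Add(Mul(-4, Rational(-1, 103)), 89), 2) = Pow(Add(Rational(4, 103), 89), 2) = Pow(Rational(9171, 103), 2) = Rational(84107241, 10609)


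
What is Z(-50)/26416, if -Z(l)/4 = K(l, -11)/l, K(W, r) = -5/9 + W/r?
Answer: 79/6537960 ≈ 1.2083e-5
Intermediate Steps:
K(W, r) = -5/9 + W/r (K(W, r) = -5*⅑ + W/r = -5/9 + W/r)
Z(l) = -4*(-5/9 - l/11)/l (Z(l) = -4*(-5/9 + l/(-11))/l = -4*(-5/9 + l*(-1/11))/l = -4*(-5/9 - l/11)/l)
Z(-50)/26416 = ((4/99)*(55 + 9*(-50))/(-50))/26416 = ((4/99)*(-1/50)*(55 - 450))*(1/26416) = ((4/99)*(-1/50)*(-395))*(1/26416) = (158/495)*(1/26416) = 79/6537960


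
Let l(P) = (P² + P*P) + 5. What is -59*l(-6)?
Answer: -4543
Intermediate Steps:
l(P) = 5 + 2*P² (l(P) = (P² + P²) + 5 = 2*P² + 5 = 5 + 2*P²)
-59*l(-6) = -59*(5 + 2*(-6)²) = -59*(5 + 2*36) = -59*(5 + 72) = -59*77 = -4543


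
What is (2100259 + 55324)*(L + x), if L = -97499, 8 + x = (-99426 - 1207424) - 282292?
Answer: -3635711911367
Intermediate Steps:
x = -1589150 (x = -8 + ((-99426 - 1207424) - 282292) = -8 + (-1306850 - 282292) = -8 - 1589142 = -1589150)
(2100259 + 55324)*(L + x) = (2100259 + 55324)*(-97499 - 1589150) = 2155583*(-1686649) = -3635711911367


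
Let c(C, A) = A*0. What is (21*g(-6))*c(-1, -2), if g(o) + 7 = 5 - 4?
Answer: 0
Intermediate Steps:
g(o) = -6 (g(o) = -7 + (5 - 4) = -7 + 1 = -6)
c(C, A) = 0
(21*g(-6))*c(-1, -2) = (21*(-6))*0 = -126*0 = 0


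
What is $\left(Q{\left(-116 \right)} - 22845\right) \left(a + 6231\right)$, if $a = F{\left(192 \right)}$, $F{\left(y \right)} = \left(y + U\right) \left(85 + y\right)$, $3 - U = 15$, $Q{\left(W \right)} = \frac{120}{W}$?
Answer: $- \frac{37162250685}{29} \approx -1.2815 \cdot 10^{9}$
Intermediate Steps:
$U = -12$ ($U = 3 - 15 = -12$)
$F{\left(y \right)} = \left(-12 + y\right) \left(85 + y\right)$ ($F{\left(y \right)} = \left(y - 12\right) \left(85 + y\right) = \left(-12 + y\right) \left(85 + y\right)$)
$a = 49860$ ($a = -1020 + 192^{2} + 73 \cdot 192 = -1020 + 36864 + 14016 = 49860$)
$\left(Q{\left(-116 \right)} - 22845\right) \left(a + 6231\right) = \left(\frac{120}{-116} - 22845\right) \left(49860 + 6231\right) = \left(120 \left(- \frac{1}{116}\right) - 22845\right) 56091 = \left(- \frac{30}{29} - 22845\right) 56091 = \left(- \frac{662535}{29}\right) 56091 = - \frac{37162250685}{29}$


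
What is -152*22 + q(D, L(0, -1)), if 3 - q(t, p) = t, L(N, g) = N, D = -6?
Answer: -3335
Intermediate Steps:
q(t, p) = 3 - t
-152*22 + q(D, L(0, -1)) = -152*22 + (3 - 1*(-6)) = -3344 + (3 + 6) = -3344 + 9 = -3335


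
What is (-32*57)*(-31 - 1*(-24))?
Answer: 12768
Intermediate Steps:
(-32*57)*(-31 - 1*(-24)) = -1824*(-31 + 24) = -1824*(-7) = 12768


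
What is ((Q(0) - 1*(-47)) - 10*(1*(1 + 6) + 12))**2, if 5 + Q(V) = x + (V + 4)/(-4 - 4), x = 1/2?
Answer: 21904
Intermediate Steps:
x = 1/2 ≈ 0.50000
Q(V) = -5 - V/8 (Q(V) = -5 + (1/2 + (V + 4)/(-4 - 4)) = -5 + (1/2 + (4 + V)/(-8)) = -5 + (1/2 + (4 + V)*(-1/8)) = -5 + (1/2 + (-1/2 - V/8)) = -5 - V/8)
((Q(0) - 1*(-47)) - 10*(1*(1 + 6) + 12))**2 = (((-5 - 1/8*0) - 1*(-47)) - 10*(1*(1 + 6) + 12))**2 = (((-5 + 0) + 47) - 10*(1*7 + 12))**2 = ((-5 + 47) - 10*(7 + 12))**2 = (42 - 10*19)**2 = (42 - 190)**2 = (-148)**2 = 21904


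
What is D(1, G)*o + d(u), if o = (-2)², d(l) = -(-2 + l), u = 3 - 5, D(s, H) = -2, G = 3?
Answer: -4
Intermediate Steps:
u = -2
d(l) = 2 - l
o = 4
D(1, G)*o + d(u) = -2*4 + (2 - 1*(-2)) = -8 + (2 + 2) = -8 + 4 = -4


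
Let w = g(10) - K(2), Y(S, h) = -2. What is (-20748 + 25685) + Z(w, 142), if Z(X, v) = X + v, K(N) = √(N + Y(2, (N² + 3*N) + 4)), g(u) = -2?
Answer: 5077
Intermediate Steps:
K(N) = √(-2 + N) (K(N) = √(N - 2) = √(-2 + N))
w = -2 (w = -2 - √(-2 + 2) = -2 - √0 = -2 - 1*0 = -2 + 0 = -2)
(-20748 + 25685) + Z(w, 142) = (-20748 + 25685) + (-2 + 142) = 4937 + 140 = 5077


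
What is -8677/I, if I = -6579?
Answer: 8677/6579 ≈ 1.3189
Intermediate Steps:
-8677/I = -8677/(-6579) = -8677*(-1)/6579 = -1*(-8677/6579) = 8677/6579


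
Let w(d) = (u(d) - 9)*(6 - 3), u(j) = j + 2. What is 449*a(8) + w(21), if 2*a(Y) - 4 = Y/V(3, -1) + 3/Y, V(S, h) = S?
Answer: 77897/48 ≈ 1622.9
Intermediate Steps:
u(j) = 2 + j
w(d) = -21 + 3*d (w(d) = ((2 + d) - 9)*(6 - 3) = (-7 + d)*3 = -21 + 3*d)
a(Y) = 2 + Y/6 + 3/(2*Y) (a(Y) = 2 + (Y/3 + 3/Y)/2 = 2 + (3/Y + Y/3)/2 = 2 + (Y/6 + 3/(2*Y)) = 2 + Y/6 + 3/(2*Y))
449*a(8) + w(21) = 449*((⅙)*(9 + 8*(12 + 8))/8) + (-21 + 3*21) = 449*((⅙)*(⅛)*(9 + 8*20)) + (-21 + 63) = 449*((⅙)*(⅛)*(9 + 160)) + 42 = 449*((⅙)*(⅛)*169) + 42 = 449*(169/48) + 42 = 75881/48 + 42 = 77897/48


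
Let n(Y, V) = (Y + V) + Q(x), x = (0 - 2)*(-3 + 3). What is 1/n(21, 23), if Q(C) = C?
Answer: 1/44 ≈ 0.022727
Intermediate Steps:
x = 0 (x = -2*0 = 0)
n(Y, V) = V + Y (n(Y, V) = (Y + V) + 0 = (V + Y) + 0 = V + Y)
1/n(21, 23) = 1/(23 + 21) = 1/44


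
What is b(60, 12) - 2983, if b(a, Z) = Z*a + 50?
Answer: -2213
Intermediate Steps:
b(a, Z) = 50 + Z*a
b(60, 12) - 2983 = (50 + 12*60) - 2983 = (50 + 720) - 2983 = 770 - 2983 = -2213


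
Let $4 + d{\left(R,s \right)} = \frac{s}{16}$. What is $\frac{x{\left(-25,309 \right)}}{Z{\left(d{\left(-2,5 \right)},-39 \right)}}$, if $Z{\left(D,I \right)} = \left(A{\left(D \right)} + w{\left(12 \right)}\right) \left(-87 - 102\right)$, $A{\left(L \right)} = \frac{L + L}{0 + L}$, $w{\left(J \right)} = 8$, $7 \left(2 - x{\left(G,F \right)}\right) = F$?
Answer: $\frac{59}{2646} \approx 0.022298$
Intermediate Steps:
$x{\left(G,F \right)} = 2 - \frac{F}{7}$
$d{\left(R,s \right)} = -4 + \frac{s}{16}$
$A{\left(L \right)} = 2$ ($A{\left(L \right)} = \frac{2 L}{L} = 2$)
$Z{\left(D,I \right)} = -1890$ ($Z{\left(D,I \right)} = \left(2 + 8\right) \left(-87 - 102\right) = 10 \left(-189\right) = -1890$)
$\frac{x{\left(-25,309 \right)}}{Z{\left(d{\left(-2,5 \right)},-39 \right)}} = \frac{2 - \frac{309}{7}}{-1890} = \left(2 - \frac{309}{7}\right) \left(- \frac{1}{1890}\right) = \left(- \frac{295}{7}\right) \left(- \frac{1}{1890}\right) = \frac{59}{2646}$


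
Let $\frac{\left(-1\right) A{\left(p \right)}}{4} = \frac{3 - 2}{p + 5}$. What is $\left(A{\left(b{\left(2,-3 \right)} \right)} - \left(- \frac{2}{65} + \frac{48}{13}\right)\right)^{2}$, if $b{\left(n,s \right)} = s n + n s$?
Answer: $\frac{1976836}{207025} \approx 9.5488$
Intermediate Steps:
$b{\left(n,s \right)} = 2 n s$ ($b{\left(n,s \right)} = n s + n s = 2 n s$)
$A{\left(p \right)} = - \frac{4}{5 + p}$ ($A{\left(p \right)} = - 4 \frac{3 - 2}{p + 5} = - 4 \cdot 1 \frac{1}{5 + p} = - \frac{4}{5 + p}$)
$\left(A{\left(b{\left(2,-3 \right)} \right)} - \left(- \frac{2}{65} + \frac{48}{13}\right)\right)^{2} = \left(- \frac{4}{5 + 2 \cdot 2 \left(-3\right)} - \left(- \frac{2}{65} + \frac{48}{13}\right)\right)^{2} = \left(- \frac{4}{5 - 12} - \frac{238}{65}\right)^{2} = \left(- \frac{4}{-7} + \left(- \frac{48}{13} + \frac{2}{65}\right)\right)^{2} = \left(\left(-4\right) \left(- \frac{1}{7}\right) - \frac{238}{65}\right)^{2} = \left(\frac{4}{7} - \frac{238}{65}\right)^{2} = \left(- \frac{1406}{455}\right)^{2} = \frac{1976836}{207025}$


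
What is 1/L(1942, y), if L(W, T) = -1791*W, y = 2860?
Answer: -1/3478122 ≈ -2.8751e-7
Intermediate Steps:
1/L(1942, y) = 1/(-1791*1942) = 1/(-3478122) = -1/3478122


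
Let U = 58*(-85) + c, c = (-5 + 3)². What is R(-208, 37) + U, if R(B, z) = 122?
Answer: -4804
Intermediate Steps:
c = 4 (c = (-2)² = 4)
U = -4926 (U = 58*(-85) + 4 = -4930 + 4 = -4926)
R(-208, 37) + U = 122 - 4926 = -4804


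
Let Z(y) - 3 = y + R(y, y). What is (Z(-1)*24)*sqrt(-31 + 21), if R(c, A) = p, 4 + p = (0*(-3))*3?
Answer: -48*I*sqrt(10) ≈ -151.79*I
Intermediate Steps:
p = -4 (p = -4 + (0*(-3))*3 = -4 + 0*3 = -4 + 0 = -4)
R(c, A) = -4
Z(y) = -1 + y (Z(y) = 3 + (y - 4) = 3 + (-4 + y) = -1 + y)
(Z(-1)*24)*sqrt(-31 + 21) = ((-1 - 1)*24)*sqrt(-31 + 21) = (-2*24)*sqrt(-10) = -48*I*sqrt(10)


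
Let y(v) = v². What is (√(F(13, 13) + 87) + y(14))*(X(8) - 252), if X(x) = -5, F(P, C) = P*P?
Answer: -54484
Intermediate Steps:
F(P, C) = P²
(√(F(13, 13) + 87) + y(14))*(X(8) - 252) = (√(13² + 87) + 14²)*(-5 - 252) = (√(169 + 87) + 196)*(-257) = (√256 + 196)*(-257) = (16 + 196)*(-257) = 212*(-257) = -54484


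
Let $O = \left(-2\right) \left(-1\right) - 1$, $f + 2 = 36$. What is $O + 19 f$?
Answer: $647$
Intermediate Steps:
$f = 34$ ($f = -2 + 36 = 34$)
$O = 1$ ($O = 2 - 1 = 1$)
$O + 19 f = 1 + 19 \cdot 34 = 1 + 646 = 647$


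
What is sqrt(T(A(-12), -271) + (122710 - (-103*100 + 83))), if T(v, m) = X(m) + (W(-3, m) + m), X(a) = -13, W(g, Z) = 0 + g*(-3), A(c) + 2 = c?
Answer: 2*sqrt(33163) ≈ 364.21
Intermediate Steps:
A(c) = -2 + c
W(g, Z) = -3*g (W(g, Z) = 0 - 3*g = -3*g)
T(v, m) = -4 + m (T(v, m) = -13 + (-3*(-3) + m) = -13 + (9 + m) = -4 + m)
sqrt(T(A(-12), -271) + (122710 - (-103*100 + 83))) = sqrt((-4 - 271) + (122710 - (-103*100 + 83))) = sqrt(-275 + (122710 - (-10300 + 83))) = sqrt(-275 + (122710 - 1*(-10217))) = sqrt(-275 + (122710 + 10217)) = sqrt(-275 + 132927) = sqrt(132652) = 2*sqrt(33163)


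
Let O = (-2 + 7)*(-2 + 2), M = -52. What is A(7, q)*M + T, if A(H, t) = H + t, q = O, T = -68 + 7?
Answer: -425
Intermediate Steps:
O = 0 (O = 5*0 = 0)
T = -61
q = 0
A(7, q)*M + T = (7 + 0)*(-52) - 61 = 7*(-52) - 61 = -364 - 61 = -425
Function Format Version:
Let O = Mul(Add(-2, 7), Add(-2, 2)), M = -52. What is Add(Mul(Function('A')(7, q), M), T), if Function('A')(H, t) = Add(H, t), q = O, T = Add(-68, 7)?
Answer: -425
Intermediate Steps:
O = 0 (O = Mul(5, 0) = 0)
T = -61
q = 0
Add(Mul(Function('A')(7, q), M), T) = Add(Mul(Add(7, 0), -52), -61) = Add(Mul(7, -52), -61) = Add(-364, -61) = -425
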